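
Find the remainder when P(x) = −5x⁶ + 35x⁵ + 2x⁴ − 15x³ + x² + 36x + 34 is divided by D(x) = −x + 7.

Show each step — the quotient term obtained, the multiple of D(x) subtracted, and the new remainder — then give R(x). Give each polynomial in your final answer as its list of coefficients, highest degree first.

Step 1: lead(−5x⁶ + 35x⁵ + 2x⁴ − 15x³ + x² + 36x + 34) ÷ lead(D) = −5x⁶ ÷ −x = 5x⁵. Subtract (5x⁵)·D = −5x⁶ + 35x⁵. Remainder: 2x⁴ − 15x³ + x² + 36x + 34.
Step 2: lead(2x⁴ − 15x³ + x² + 36x + 34) ÷ lead(D) = 2x⁴ ÷ −x = −2x³. Subtract (−2x³)·D = 2x⁴ − 14x³. Remainder: −x³ + x² + 36x + 34.
Step 3: lead(−x³ + x² + 36x + 34) ÷ lead(D) = −x³ ÷ −x = x². Subtract (x²)·D = −x³ + 7x². Remainder: −6x² + 36x + 34.
Step 4: lead(−6x² + 36x + 34) ÷ lead(D) = −6x² ÷ −x = 6x. Subtract (6x)·D = −6x² + 42x. Remainder: −6x + 34.
Step 5: lead(−6x + 34) ÷ lead(D) = −6x ÷ −x = 6. Subtract (6)·D = −6x + 42. Remainder: −8.

R = [-8]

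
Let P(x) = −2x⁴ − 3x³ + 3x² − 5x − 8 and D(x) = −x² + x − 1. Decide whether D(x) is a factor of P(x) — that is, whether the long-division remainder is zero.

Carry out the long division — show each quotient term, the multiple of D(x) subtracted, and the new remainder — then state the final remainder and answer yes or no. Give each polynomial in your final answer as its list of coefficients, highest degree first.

R = [-8], so D(x) is not a factor of P(x). no

Step 1: lead(−2x⁴ − 3x³ + 3x² − 5x − 8) ÷ lead(D) = −2x⁴ ÷ −x² = 2x². Subtract (2x²)·D = −2x⁴ + 2x³ − 2x². Remainder: −5x³ + 5x² − 5x − 8.
Step 2: lead(−5x³ + 5x² − 5x − 8) ÷ lead(D) = −5x³ ÷ −x² = 5x. Subtract (5x)·D = −5x³ + 5x² − 5x. Remainder: −8.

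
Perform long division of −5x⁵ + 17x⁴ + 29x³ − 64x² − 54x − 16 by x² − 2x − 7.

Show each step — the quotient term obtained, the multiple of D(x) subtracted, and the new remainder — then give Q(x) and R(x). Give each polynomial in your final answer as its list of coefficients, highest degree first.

Q = [-5, 7, 8, 1]; R = [4, -9]

Step 1: lead(−5x⁵ + 17x⁴ + 29x³ − 64x² − 54x − 16) ÷ lead(D) = −5x⁵ ÷ x² = −5x³. Subtract (−5x³)·D = −5x⁵ + 10x⁴ + 35x³. Remainder: 7x⁴ − 6x³ − 64x² − 54x − 16.
Step 2: lead(7x⁴ − 6x³ − 64x² − 54x − 16) ÷ lead(D) = 7x⁴ ÷ x² = 7x². Subtract (7x²)·D = 7x⁴ − 14x³ − 49x². Remainder: 8x³ − 15x² − 54x − 16.
Step 3: lead(8x³ − 15x² − 54x − 16) ÷ lead(D) = 8x³ ÷ x² = 8x. Subtract (8x)·D = 8x³ − 16x² − 56x. Remainder: x² + 2x − 16.
Step 4: lead(x² + 2x − 16) ÷ lead(D) = x² ÷ x² = 1. Subtract (1)·D = x² − 2x − 7. Remainder: 4x − 9.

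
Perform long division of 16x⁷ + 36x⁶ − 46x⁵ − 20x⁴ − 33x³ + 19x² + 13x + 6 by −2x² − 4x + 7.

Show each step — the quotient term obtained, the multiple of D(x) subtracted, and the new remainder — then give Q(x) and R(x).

Step 1: lead(16x⁷ + 36x⁶ − 46x⁵ − 20x⁴ − 33x³ + 19x² + 13x + 6) ÷ lead(D) = 16x⁷ ÷ −2x² = −8x⁵. Subtract (−8x⁵)·D = 16x⁷ + 32x⁶ − 56x⁵. Remainder: 4x⁶ + 10x⁵ − 20x⁴ − 33x³ + 19x² + 13x + 6.
Step 2: lead(4x⁶ + 10x⁵ − 20x⁴ − 33x³ + 19x² + 13x + 6) ÷ lead(D) = 4x⁶ ÷ −2x² = −2x⁴. Subtract (−2x⁴)·D = 4x⁶ + 8x⁵ − 14x⁴. Remainder: 2x⁵ − 6x⁴ − 33x³ + 19x² + 13x + 6.
Step 3: lead(2x⁵ − 6x⁴ − 33x³ + 19x² + 13x + 6) ÷ lead(D) = 2x⁵ ÷ −2x² = −x³. Subtract (−x³)·D = 2x⁵ + 4x⁴ − 7x³. Remainder: −10x⁴ − 26x³ + 19x² + 13x + 6.
Step 4: lead(−10x⁴ − 26x³ + 19x² + 13x + 6) ÷ lead(D) = −10x⁴ ÷ −2x² = 5x². Subtract (5x²)·D = −10x⁴ − 20x³ + 35x². Remainder: −6x³ − 16x² + 13x + 6.
Step 5: lead(−6x³ − 16x² + 13x + 6) ÷ lead(D) = −6x³ ÷ −2x² = 3x. Subtract (3x)·D = −6x³ − 12x² + 21x. Remainder: −4x² − 8x + 6.
Step 6: lead(−4x² − 8x + 6) ÷ lead(D) = −4x² ÷ −2x² = 2. Subtract (2)·D = −4x² − 8x + 14. Remainder: −8.

Q(x) = −8x⁵ − 2x⁴ − x³ + 5x² + 3x + 2; R(x) = −8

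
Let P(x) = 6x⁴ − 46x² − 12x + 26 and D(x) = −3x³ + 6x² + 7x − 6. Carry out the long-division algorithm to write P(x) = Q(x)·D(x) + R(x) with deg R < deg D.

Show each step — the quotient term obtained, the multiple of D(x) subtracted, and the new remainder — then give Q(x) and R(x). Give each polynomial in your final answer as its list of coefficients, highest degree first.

Q = [-2, -4]; R = [-8, 4, 2]

Step 1: lead(6x⁴ − 46x² − 12x + 26) ÷ lead(D) = 6x⁴ ÷ −3x³ = −2x. Subtract (−2x)·D = 6x⁴ − 12x³ − 14x² + 12x. Remainder: 12x³ − 32x² − 24x + 26.
Step 2: lead(12x³ − 32x² − 24x + 26) ÷ lead(D) = 12x³ ÷ −3x³ = −4. Subtract (−4)·D = 12x³ − 24x² − 28x + 24. Remainder: −8x² + 4x + 2.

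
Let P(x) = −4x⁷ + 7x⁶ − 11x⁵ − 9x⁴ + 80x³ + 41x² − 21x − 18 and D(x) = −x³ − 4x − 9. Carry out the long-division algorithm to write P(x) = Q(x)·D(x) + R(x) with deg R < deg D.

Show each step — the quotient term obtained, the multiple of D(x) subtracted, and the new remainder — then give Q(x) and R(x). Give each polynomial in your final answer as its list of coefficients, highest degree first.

Q = [4, -7, -5, 1, 3]; R = [9]

Step 1: lead(−4x⁷ + 7x⁶ − 11x⁵ − 9x⁴ + 80x³ + 41x² − 21x − 18) ÷ lead(D) = −4x⁷ ÷ −x³ = 4x⁴. Subtract (4x⁴)·D = −4x⁷ − 16x⁵ − 36x⁴. Remainder: 7x⁶ + 5x⁵ + 27x⁴ + 80x³ + 41x² − 21x − 18.
Step 2: lead(7x⁶ + 5x⁵ + 27x⁴ + 80x³ + 41x² − 21x − 18) ÷ lead(D) = 7x⁶ ÷ −x³ = −7x³. Subtract (−7x³)·D = 7x⁶ + 28x⁴ + 63x³. Remainder: 5x⁵ − x⁴ + 17x³ + 41x² − 21x − 18.
Step 3: lead(5x⁵ − x⁴ + 17x³ + 41x² − 21x − 18) ÷ lead(D) = 5x⁵ ÷ −x³ = −5x². Subtract (−5x²)·D = 5x⁵ + 20x³ + 45x². Remainder: −x⁴ − 3x³ − 4x² − 21x − 18.
Step 4: lead(−x⁴ − 3x³ − 4x² − 21x − 18) ÷ lead(D) = −x⁴ ÷ −x³ = x. Subtract (x)·D = −x⁴ − 4x² − 9x. Remainder: −3x³ − 12x − 18.
Step 5: lead(−3x³ − 12x − 18) ÷ lead(D) = −3x³ ÷ −x³ = 3. Subtract (3)·D = −3x³ − 12x − 27. Remainder: 9.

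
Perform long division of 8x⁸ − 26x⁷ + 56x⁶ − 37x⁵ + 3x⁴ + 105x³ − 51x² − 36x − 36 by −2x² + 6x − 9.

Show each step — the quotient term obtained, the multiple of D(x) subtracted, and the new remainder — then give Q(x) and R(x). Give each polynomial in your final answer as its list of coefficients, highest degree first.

Q = [-4, 1, -7, -7, 9, 6, 3]; R = [-9]

Step 1: lead(8x⁸ − 26x⁷ + 56x⁶ − 37x⁵ + 3x⁴ + 105x³ − 51x² − 36x − 36) ÷ lead(D) = 8x⁸ ÷ −2x² = −4x⁶. Subtract (−4x⁶)·D = 8x⁸ − 24x⁷ + 36x⁶. Remainder: −2x⁷ + 20x⁶ − 37x⁵ + 3x⁴ + 105x³ − 51x² − 36x − 36.
Step 2: lead(−2x⁷ + 20x⁶ − 37x⁵ + 3x⁴ + 105x³ − 51x² − 36x − 36) ÷ lead(D) = −2x⁷ ÷ −2x² = x⁵. Subtract (x⁵)·D = −2x⁷ + 6x⁶ − 9x⁵. Remainder: 14x⁶ − 28x⁵ + 3x⁴ + 105x³ − 51x² − 36x − 36.
Step 3: lead(14x⁶ − 28x⁵ + 3x⁴ + 105x³ − 51x² − 36x − 36) ÷ lead(D) = 14x⁶ ÷ −2x² = −7x⁴. Subtract (−7x⁴)·D = 14x⁶ − 42x⁵ + 63x⁴. Remainder: 14x⁵ − 60x⁴ + 105x³ − 51x² − 36x − 36.
Step 4: lead(14x⁵ − 60x⁴ + 105x³ − 51x² − 36x − 36) ÷ lead(D) = 14x⁵ ÷ −2x² = −7x³. Subtract (−7x³)·D = 14x⁵ − 42x⁴ + 63x³. Remainder: −18x⁴ + 42x³ − 51x² − 36x − 36.
Step 5: lead(−18x⁴ + 42x³ − 51x² − 36x − 36) ÷ lead(D) = −18x⁴ ÷ −2x² = 9x². Subtract (9x²)·D = −18x⁴ + 54x³ − 81x². Remainder: −12x³ + 30x² − 36x − 36.
Step 6: lead(−12x³ + 30x² − 36x − 36) ÷ lead(D) = −12x³ ÷ −2x² = 6x. Subtract (6x)·D = −12x³ + 36x² − 54x. Remainder: −6x² + 18x − 36.
Step 7: lead(−6x² + 18x − 36) ÷ lead(D) = −6x² ÷ −2x² = 3. Subtract (3)·D = −6x² + 18x − 27. Remainder: −9.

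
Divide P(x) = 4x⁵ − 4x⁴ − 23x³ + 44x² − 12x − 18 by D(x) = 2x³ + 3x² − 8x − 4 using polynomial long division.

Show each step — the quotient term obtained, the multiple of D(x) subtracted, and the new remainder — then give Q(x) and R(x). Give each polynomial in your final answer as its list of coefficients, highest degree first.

Step 1: lead(4x⁵ − 4x⁴ − 23x³ + 44x² − 12x − 18) ÷ lead(D) = 4x⁵ ÷ 2x³ = 2x². Subtract (2x²)·D = 4x⁵ + 6x⁴ − 16x³ − 8x². Remainder: −10x⁴ − 7x³ + 52x² − 12x − 18.
Step 2: lead(−10x⁴ − 7x³ + 52x² − 12x − 18) ÷ lead(D) = −10x⁴ ÷ 2x³ = −5x. Subtract (−5x)·D = −10x⁴ − 15x³ + 40x² + 20x. Remainder: 8x³ + 12x² − 32x − 18.
Step 3: lead(8x³ + 12x² − 32x − 18) ÷ lead(D) = 8x³ ÷ 2x³ = 4. Subtract (4)·D = 8x³ + 12x² − 32x − 16. Remainder: −2.

Q = [2, -5, 4]; R = [-2]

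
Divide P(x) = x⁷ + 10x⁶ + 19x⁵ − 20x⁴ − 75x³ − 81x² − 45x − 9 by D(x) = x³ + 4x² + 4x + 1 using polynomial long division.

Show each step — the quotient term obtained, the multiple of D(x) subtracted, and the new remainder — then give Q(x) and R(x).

Step 1: lead(x⁷ + 10x⁶ + 19x⁵ − 20x⁴ − 75x³ − 81x² − 45x − 9) ÷ lead(D) = x⁷ ÷ x³ = x⁴. Subtract (x⁴)·D = x⁷ + 4x⁶ + 4x⁵ + x⁴. Remainder: 6x⁶ + 15x⁵ − 21x⁴ − 75x³ − 81x² − 45x − 9.
Step 2: lead(6x⁶ + 15x⁵ − 21x⁴ − 75x³ − 81x² − 45x − 9) ÷ lead(D) = 6x⁶ ÷ x³ = 6x³. Subtract (6x³)·D = 6x⁶ + 24x⁵ + 24x⁴ + 6x³. Remainder: −9x⁵ − 45x⁴ − 81x³ − 81x² − 45x − 9.
Step 3: lead(−9x⁵ − 45x⁴ − 81x³ − 81x² − 45x − 9) ÷ lead(D) = −9x⁵ ÷ x³ = −9x². Subtract (−9x²)·D = −9x⁵ − 36x⁴ − 36x³ − 9x². Remainder: −9x⁴ − 45x³ − 72x² − 45x − 9.
Step 4: lead(−9x⁴ − 45x³ − 72x² − 45x − 9) ÷ lead(D) = −9x⁴ ÷ x³ = −9x. Subtract (−9x)·D = −9x⁴ − 36x³ − 36x² − 9x. Remainder: −9x³ − 36x² − 36x − 9.
Step 5: lead(−9x³ − 36x² − 36x − 9) ÷ lead(D) = −9x³ ÷ x³ = −9. Subtract (−9)·D = −9x³ − 36x² − 36x − 9. Remainder: 0.

Q(x) = x⁴ + 6x³ − 9x² − 9x − 9; R(x) = 0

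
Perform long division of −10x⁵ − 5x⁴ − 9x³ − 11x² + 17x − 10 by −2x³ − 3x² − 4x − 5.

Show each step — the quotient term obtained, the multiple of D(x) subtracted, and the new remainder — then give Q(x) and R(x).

Q(x) = 5x² − 5x + 2; R(x) = 0

Step 1: lead(−10x⁵ − 5x⁴ − 9x³ − 11x² + 17x − 10) ÷ lead(D) = −10x⁵ ÷ −2x³ = 5x². Subtract (5x²)·D = −10x⁵ − 15x⁴ − 20x³ − 25x². Remainder: 10x⁴ + 11x³ + 14x² + 17x − 10.
Step 2: lead(10x⁴ + 11x³ + 14x² + 17x − 10) ÷ lead(D) = 10x⁴ ÷ −2x³ = −5x. Subtract (−5x)·D = 10x⁴ + 15x³ + 20x² + 25x. Remainder: −4x³ − 6x² − 8x − 10.
Step 3: lead(−4x³ − 6x² − 8x − 10) ÷ lead(D) = −4x³ ÷ −2x³ = 2. Subtract (2)·D = −4x³ − 6x² − 8x − 10. Remainder: 0.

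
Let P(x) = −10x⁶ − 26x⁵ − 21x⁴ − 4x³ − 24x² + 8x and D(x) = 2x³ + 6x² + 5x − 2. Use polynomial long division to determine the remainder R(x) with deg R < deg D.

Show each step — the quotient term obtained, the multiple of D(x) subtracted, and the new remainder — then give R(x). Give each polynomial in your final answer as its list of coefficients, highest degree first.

Step 1: lead(−10x⁶ − 26x⁵ − 21x⁴ − 4x³ − 24x² + 8x) ÷ lead(D) = −10x⁶ ÷ 2x³ = −5x³. Subtract (−5x³)·D = −10x⁶ − 30x⁵ − 25x⁴ + 10x³. Remainder: 4x⁵ + 4x⁴ − 14x³ − 24x² + 8x.
Step 2: lead(4x⁵ + 4x⁴ − 14x³ − 24x² + 8x) ÷ lead(D) = 4x⁵ ÷ 2x³ = 2x². Subtract (2x²)·D = 4x⁵ + 12x⁴ + 10x³ − 4x². Remainder: −8x⁴ − 24x³ − 20x² + 8x.
Step 3: lead(−8x⁴ − 24x³ − 20x² + 8x) ÷ lead(D) = −8x⁴ ÷ 2x³ = −4x. Subtract (−4x)·D = −8x⁴ − 24x³ − 20x² + 8x. Remainder: 0.

R = [0]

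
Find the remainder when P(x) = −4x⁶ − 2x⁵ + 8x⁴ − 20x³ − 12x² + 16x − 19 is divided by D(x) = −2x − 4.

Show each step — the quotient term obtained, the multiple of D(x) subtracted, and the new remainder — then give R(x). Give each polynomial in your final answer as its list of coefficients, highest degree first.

R = [-3]

Step 1: lead(−4x⁶ − 2x⁵ + 8x⁴ − 20x³ − 12x² + 16x − 19) ÷ lead(D) = −4x⁶ ÷ −2x = 2x⁵. Subtract (2x⁵)·D = −4x⁶ − 8x⁵. Remainder: 6x⁵ + 8x⁴ − 20x³ − 12x² + 16x − 19.
Step 2: lead(6x⁵ + 8x⁴ − 20x³ − 12x² + 16x − 19) ÷ lead(D) = 6x⁵ ÷ −2x = −3x⁴. Subtract (−3x⁴)·D = 6x⁵ + 12x⁴. Remainder: −4x⁴ − 20x³ − 12x² + 16x − 19.
Step 3: lead(−4x⁴ − 20x³ − 12x² + 16x − 19) ÷ lead(D) = −4x⁴ ÷ −2x = 2x³. Subtract (2x³)·D = −4x⁴ − 8x³. Remainder: −12x³ − 12x² + 16x − 19.
Step 4: lead(−12x³ − 12x² + 16x − 19) ÷ lead(D) = −12x³ ÷ −2x = 6x². Subtract (6x²)·D = −12x³ − 24x². Remainder: 12x² + 16x − 19.
Step 5: lead(12x² + 16x − 19) ÷ lead(D) = 12x² ÷ −2x = −6x. Subtract (−6x)·D = 12x² + 24x. Remainder: −8x − 19.
Step 6: lead(−8x − 19) ÷ lead(D) = −8x ÷ −2x = 4. Subtract (4)·D = −8x − 16. Remainder: −3.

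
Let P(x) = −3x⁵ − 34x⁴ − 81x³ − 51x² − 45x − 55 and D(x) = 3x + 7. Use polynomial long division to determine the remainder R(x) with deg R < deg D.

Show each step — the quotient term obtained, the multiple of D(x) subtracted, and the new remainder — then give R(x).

Step 1: lead(−3x⁵ − 34x⁴ − 81x³ − 51x² − 45x − 55) ÷ lead(D) = −3x⁵ ÷ 3x = −x⁴. Subtract (−x⁴)·D = −3x⁵ − 7x⁴. Remainder: −27x⁴ − 81x³ − 51x² − 45x − 55.
Step 2: lead(−27x⁴ − 81x³ − 51x² − 45x − 55) ÷ lead(D) = −27x⁴ ÷ 3x = −9x³. Subtract (−9x³)·D = −27x⁴ − 63x³. Remainder: −18x³ − 51x² − 45x − 55.
Step 3: lead(−18x³ − 51x² − 45x − 55) ÷ lead(D) = −18x³ ÷ 3x = −6x². Subtract (−6x²)·D = −18x³ − 42x². Remainder: −9x² − 45x − 55.
Step 4: lead(−9x² − 45x − 55) ÷ lead(D) = −9x² ÷ 3x = −3x. Subtract (−3x)·D = −9x² − 21x. Remainder: −24x − 55.
Step 5: lead(−24x − 55) ÷ lead(D) = −24x ÷ 3x = −8. Subtract (−8)·D = −24x − 56. Remainder: 1.

R(x) = 1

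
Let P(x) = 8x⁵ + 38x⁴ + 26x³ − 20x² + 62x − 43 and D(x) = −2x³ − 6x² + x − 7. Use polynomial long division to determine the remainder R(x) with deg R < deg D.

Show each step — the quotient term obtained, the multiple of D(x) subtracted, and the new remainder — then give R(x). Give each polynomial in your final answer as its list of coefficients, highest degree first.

R = [-5, 7, -1]

Step 1: lead(8x⁵ + 38x⁴ + 26x³ − 20x² + 62x − 43) ÷ lead(D) = 8x⁵ ÷ −2x³ = −4x². Subtract (−4x²)·D = 8x⁵ + 24x⁴ − 4x³ + 28x². Remainder: 14x⁴ + 30x³ − 48x² + 62x − 43.
Step 2: lead(14x⁴ + 30x³ − 48x² + 62x − 43) ÷ lead(D) = 14x⁴ ÷ −2x³ = −7x. Subtract (−7x)·D = 14x⁴ + 42x³ − 7x² + 49x. Remainder: −12x³ − 41x² + 13x − 43.
Step 3: lead(−12x³ − 41x² + 13x − 43) ÷ lead(D) = −12x³ ÷ −2x³ = 6. Subtract (6)·D = −12x³ − 36x² + 6x − 42. Remainder: −5x² + 7x − 1.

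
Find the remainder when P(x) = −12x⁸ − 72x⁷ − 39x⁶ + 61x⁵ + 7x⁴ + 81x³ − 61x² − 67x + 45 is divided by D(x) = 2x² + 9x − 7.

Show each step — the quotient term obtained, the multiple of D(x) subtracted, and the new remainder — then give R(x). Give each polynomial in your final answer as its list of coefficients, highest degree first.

R = [3, -4]

Step 1: lead(−12x⁸ − 72x⁷ − 39x⁶ + 61x⁵ + 7x⁴ + 81x³ − 61x² − 67x + 45) ÷ lead(D) = −12x⁸ ÷ 2x² = −6x⁶. Subtract (−6x⁶)·D = −12x⁸ − 54x⁷ + 42x⁶. Remainder: −18x⁷ − 81x⁶ + 61x⁵ + 7x⁴ + 81x³ − 61x² − 67x + 45.
Step 2: lead(−18x⁷ − 81x⁶ + 61x⁵ + 7x⁴ + 81x³ − 61x² − 67x + 45) ÷ lead(D) = −18x⁷ ÷ 2x² = −9x⁵. Subtract (−9x⁵)·D = −18x⁷ − 81x⁶ + 63x⁵. Remainder: −2x⁵ + 7x⁴ + 81x³ − 61x² − 67x + 45.
Step 3: lead(−2x⁵ + 7x⁴ + 81x³ − 61x² − 67x + 45) ÷ lead(D) = −2x⁵ ÷ 2x² = −x³. Subtract (−x³)·D = −2x⁵ − 9x⁴ + 7x³. Remainder: 16x⁴ + 74x³ − 61x² − 67x + 45.
Step 4: lead(16x⁴ + 74x³ − 61x² − 67x + 45) ÷ lead(D) = 16x⁴ ÷ 2x² = 8x². Subtract (8x²)·D = 16x⁴ + 72x³ − 56x². Remainder: 2x³ − 5x² − 67x + 45.
Step 5: lead(2x³ − 5x² − 67x + 45) ÷ lead(D) = 2x³ ÷ 2x² = x. Subtract (x)·D = 2x³ + 9x² − 7x. Remainder: −14x² − 60x + 45.
Step 6: lead(−14x² − 60x + 45) ÷ lead(D) = −14x² ÷ 2x² = −7. Subtract (−7)·D = −14x² − 63x + 49. Remainder: 3x − 4.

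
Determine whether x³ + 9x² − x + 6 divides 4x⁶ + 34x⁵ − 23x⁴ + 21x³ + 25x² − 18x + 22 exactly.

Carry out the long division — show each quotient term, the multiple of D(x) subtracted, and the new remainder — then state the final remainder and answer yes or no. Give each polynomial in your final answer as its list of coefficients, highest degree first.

Step 1: lead(4x⁶ + 34x⁵ − 23x⁴ + 21x³ + 25x² − 18x + 22) ÷ lead(D) = 4x⁶ ÷ x³ = 4x³. Subtract (4x³)·D = 4x⁶ + 36x⁵ − 4x⁴ + 24x³. Remainder: −2x⁵ − 19x⁴ − 3x³ + 25x² − 18x + 22.
Step 2: lead(−2x⁵ − 19x⁴ − 3x³ + 25x² − 18x + 22) ÷ lead(D) = −2x⁵ ÷ x³ = −2x². Subtract (−2x²)·D = −2x⁵ − 18x⁴ + 2x³ − 12x². Remainder: −x⁴ − 5x³ + 37x² − 18x + 22.
Step 3: lead(−x⁴ − 5x³ + 37x² − 18x + 22) ÷ lead(D) = −x⁴ ÷ x³ = −x. Subtract (−x)·D = −x⁴ − 9x³ + x² − 6x. Remainder: 4x³ + 36x² − 12x + 22.
Step 4: lead(4x³ + 36x² − 12x + 22) ÷ lead(D) = 4x³ ÷ x³ = 4. Subtract (4)·D = 4x³ + 36x² − 4x + 24. Remainder: −8x − 2.

R = [-8, -2], so D(x) is not a factor of P(x). no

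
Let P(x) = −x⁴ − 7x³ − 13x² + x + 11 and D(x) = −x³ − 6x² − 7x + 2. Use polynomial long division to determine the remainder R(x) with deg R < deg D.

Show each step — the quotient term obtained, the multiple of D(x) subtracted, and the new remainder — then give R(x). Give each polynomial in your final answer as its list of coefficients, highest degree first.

Step 1: lead(−x⁴ − 7x³ − 13x² + x + 11) ÷ lead(D) = −x⁴ ÷ −x³ = x. Subtract (x)·D = −x⁴ − 6x³ − 7x² + 2x. Remainder: −x³ − 6x² − x + 11.
Step 2: lead(−x³ − 6x² − x + 11) ÷ lead(D) = −x³ ÷ −x³ = 1. Subtract (1)·D = −x³ − 6x² − 7x + 2. Remainder: 6x + 9.

R = [6, 9]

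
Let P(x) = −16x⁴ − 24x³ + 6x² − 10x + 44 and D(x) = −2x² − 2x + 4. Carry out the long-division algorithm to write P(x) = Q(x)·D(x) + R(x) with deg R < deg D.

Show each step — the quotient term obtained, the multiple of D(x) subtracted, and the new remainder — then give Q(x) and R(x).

Q(x) = 8x² + 4x + 9; R(x) = −8x + 8

Step 1: lead(−16x⁴ − 24x³ + 6x² − 10x + 44) ÷ lead(D) = −16x⁴ ÷ −2x² = 8x². Subtract (8x²)·D = −16x⁴ − 16x³ + 32x². Remainder: −8x³ − 26x² − 10x + 44.
Step 2: lead(−8x³ − 26x² − 10x + 44) ÷ lead(D) = −8x³ ÷ −2x² = 4x. Subtract (4x)·D = −8x³ − 8x² + 16x. Remainder: −18x² − 26x + 44.
Step 3: lead(−18x² − 26x + 44) ÷ lead(D) = −18x² ÷ −2x² = 9. Subtract (9)·D = −18x² − 18x + 36. Remainder: −8x + 8.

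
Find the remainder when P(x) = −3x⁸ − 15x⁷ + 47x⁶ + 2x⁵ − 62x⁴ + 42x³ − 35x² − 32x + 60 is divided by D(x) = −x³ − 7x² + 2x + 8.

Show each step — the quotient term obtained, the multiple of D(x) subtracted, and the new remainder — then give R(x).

Step 1: lead(−3x⁸ − 15x⁷ + 47x⁶ + 2x⁵ − 62x⁴ + 42x³ − 35x² − 32x + 60) ÷ lead(D) = −3x⁸ ÷ −x³ = 3x⁵. Subtract (3x⁵)·D = −3x⁸ − 21x⁷ + 6x⁶ + 24x⁵. Remainder: 6x⁷ + 41x⁶ − 22x⁵ − 62x⁴ + 42x³ − 35x² − 32x + 60.
Step 2: lead(6x⁷ + 41x⁶ − 22x⁵ − 62x⁴ + 42x³ − 35x² − 32x + 60) ÷ lead(D) = 6x⁷ ÷ −x³ = −6x⁴. Subtract (−6x⁴)·D = 6x⁷ + 42x⁶ − 12x⁵ − 48x⁴. Remainder: −x⁶ − 10x⁵ − 14x⁴ + 42x³ − 35x² − 32x + 60.
Step 3: lead(−x⁶ − 10x⁵ − 14x⁴ + 42x³ − 35x² − 32x + 60) ÷ lead(D) = −x⁶ ÷ −x³ = x³. Subtract (x³)·D = −x⁶ − 7x⁵ + 2x⁴ + 8x³. Remainder: −3x⁵ − 16x⁴ + 34x³ − 35x² − 32x + 60.
Step 4: lead(−3x⁵ − 16x⁴ + 34x³ − 35x² − 32x + 60) ÷ lead(D) = −3x⁵ ÷ −x³ = 3x². Subtract (3x²)·D = −3x⁵ − 21x⁴ + 6x³ + 24x². Remainder: 5x⁴ + 28x³ − 59x² − 32x + 60.
Step 5: lead(5x⁴ + 28x³ − 59x² − 32x + 60) ÷ lead(D) = 5x⁴ ÷ −x³ = −5x. Subtract (−5x)·D = 5x⁴ + 35x³ − 10x² − 40x. Remainder: −7x³ − 49x² + 8x + 60.
Step 6: lead(−7x³ − 49x² + 8x + 60) ÷ lead(D) = −7x³ ÷ −x³ = 7. Subtract (7)·D = −7x³ − 49x² + 14x + 56. Remainder: −6x + 4.

R(x) = −6x + 4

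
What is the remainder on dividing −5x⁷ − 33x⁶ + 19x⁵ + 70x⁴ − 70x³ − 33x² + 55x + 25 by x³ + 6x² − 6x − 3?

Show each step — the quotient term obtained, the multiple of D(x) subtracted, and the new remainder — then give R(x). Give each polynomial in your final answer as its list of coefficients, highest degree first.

Step 1: lead(−5x⁷ − 33x⁶ + 19x⁵ + 70x⁴ − 70x³ − 33x² + 55x + 25) ÷ lead(D) = −5x⁷ ÷ x³ = −5x⁴. Subtract (−5x⁴)·D = −5x⁷ − 30x⁶ + 30x⁵ + 15x⁴. Remainder: −3x⁶ − 11x⁵ + 55x⁴ − 70x³ − 33x² + 55x + 25.
Step 2: lead(−3x⁶ − 11x⁵ + 55x⁴ − 70x³ − 33x² + 55x + 25) ÷ lead(D) = −3x⁶ ÷ x³ = −3x³. Subtract (−3x³)·D = −3x⁶ − 18x⁵ + 18x⁴ + 9x³. Remainder: 7x⁵ + 37x⁴ − 79x³ − 33x² + 55x + 25.
Step 3: lead(7x⁵ + 37x⁴ − 79x³ − 33x² + 55x + 25) ÷ lead(D) = 7x⁵ ÷ x³ = 7x². Subtract (7x²)·D = 7x⁵ + 42x⁴ − 42x³ − 21x². Remainder: −5x⁴ − 37x³ − 12x² + 55x + 25.
Step 4: lead(−5x⁴ − 37x³ − 12x² + 55x + 25) ÷ lead(D) = −5x⁴ ÷ x³ = −5x. Subtract (−5x)·D = −5x⁴ − 30x³ + 30x² + 15x. Remainder: −7x³ − 42x² + 40x + 25.
Step 5: lead(−7x³ − 42x² + 40x + 25) ÷ lead(D) = −7x³ ÷ x³ = −7. Subtract (−7)·D = −7x³ − 42x² + 42x + 21. Remainder: −2x + 4.

R = [-2, 4]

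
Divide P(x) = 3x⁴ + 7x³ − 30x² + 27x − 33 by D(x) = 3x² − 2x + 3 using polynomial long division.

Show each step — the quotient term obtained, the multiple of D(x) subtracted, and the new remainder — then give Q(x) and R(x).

Q(x) = x² + 3x − 9; R(x) = −6

Step 1: lead(3x⁴ + 7x³ − 30x² + 27x − 33) ÷ lead(D) = 3x⁴ ÷ 3x² = x². Subtract (x²)·D = 3x⁴ − 2x³ + 3x². Remainder: 9x³ − 33x² + 27x − 33.
Step 2: lead(9x³ − 33x² + 27x − 33) ÷ lead(D) = 9x³ ÷ 3x² = 3x. Subtract (3x)·D = 9x³ − 6x² + 9x. Remainder: −27x² + 18x − 33.
Step 3: lead(−27x² + 18x − 33) ÷ lead(D) = −27x² ÷ 3x² = −9. Subtract (−9)·D = −27x² + 18x − 27. Remainder: −6.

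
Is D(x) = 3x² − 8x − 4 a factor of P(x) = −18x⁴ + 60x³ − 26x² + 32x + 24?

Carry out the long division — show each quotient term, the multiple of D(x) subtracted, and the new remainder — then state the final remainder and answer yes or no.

Step 1: lead(−18x⁴ + 60x³ − 26x² + 32x + 24) ÷ lead(D) = −18x⁴ ÷ 3x² = −6x². Subtract (−6x²)·D = −18x⁴ + 48x³ + 24x². Remainder: 12x³ − 50x² + 32x + 24.
Step 2: lead(12x³ − 50x² + 32x + 24) ÷ lead(D) = 12x³ ÷ 3x² = 4x. Subtract (4x)·D = 12x³ − 32x² − 16x. Remainder: −18x² + 48x + 24.
Step 3: lead(−18x² + 48x + 24) ÷ lead(D) = −18x² ÷ 3x² = −6. Subtract (−6)·D = −18x² + 48x + 24. Remainder: 0.

R(x) = 0, so D(x) is a factor of P(x). yes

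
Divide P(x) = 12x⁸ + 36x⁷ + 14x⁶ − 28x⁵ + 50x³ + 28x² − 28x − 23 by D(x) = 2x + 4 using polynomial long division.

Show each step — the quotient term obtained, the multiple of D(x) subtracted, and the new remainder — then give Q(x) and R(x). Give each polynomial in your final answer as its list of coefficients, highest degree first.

Q = [6, 6, -5, -4, 8, 9, -4, -6]; R = [1]

Step 1: lead(12x⁸ + 36x⁷ + 14x⁶ − 28x⁵ + 50x³ + 28x² − 28x − 23) ÷ lead(D) = 12x⁸ ÷ 2x = 6x⁷. Subtract (6x⁷)·D = 12x⁸ + 24x⁷. Remainder: 12x⁷ + 14x⁶ − 28x⁵ + 50x³ + 28x² − 28x − 23.
Step 2: lead(12x⁷ + 14x⁶ − 28x⁵ + 50x³ + 28x² − 28x − 23) ÷ lead(D) = 12x⁷ ÷ 2x = 6x⁶. Subtract (6x⁶)·D = 12x⁷ + 24x⁶. Remainder: −10x⁶ − 28x⁵ + 50x³ + 28x² − 28x − 23.
Step 3: lead(−10x⁶ − 28x⁵ + 50x³ + 28x² − 28x − 23) ÷ lead(D) = −10x⁶ ÷ 2x = −5x⁵. Subtract (−5x⁵)·D = −10x⁶ − 20x⁵. Remainder: −8x⁵ + 50x³ + 28x² − 28x − 23.
Step 4: lead(−8x⁵ + 50x³ + 28x² − 28x − 23) ÷ lead(D) = −8x⁵ ÷ 2x = −4x⁴. Subtract (−4x⁴)·D = −8x⁵ − 16x⁴. Remainder: 16x⁴ + 50x³ + 28x² − 28x − 23.
Step 5: lead(16x⁴ + 50x³ + 28x² − 28x − 23) ÷ lead(D) = 16x⁴ ÷ 2x = 8x³. Subtract (8x³)·D = 16x⁴ + 32x³. Remainder: 18x³ + 28x² − 28x − 23.
Step 6: lead(18x³ + 28x² − 28x − 23) ÷ lead(D) = 18x³ ÷ 2x = 9x². Subtract (9x²)·D = 18x³ + 36x². Remainder: −8x² − 28x − 23.
Step 7: lead(−8x² − 28x − 23) ÷ lead(D) = −8x² ÷ 2x = −4x. Subtract (−4x)·D = −8x² − 16x. Remainder: −12x − 23.
Step 8: lead(−12x − 23) ÷ lead(D) = −12x ÷ 2x = −6. Subtract (−6)·D = −12x − 24. Remainder: 1.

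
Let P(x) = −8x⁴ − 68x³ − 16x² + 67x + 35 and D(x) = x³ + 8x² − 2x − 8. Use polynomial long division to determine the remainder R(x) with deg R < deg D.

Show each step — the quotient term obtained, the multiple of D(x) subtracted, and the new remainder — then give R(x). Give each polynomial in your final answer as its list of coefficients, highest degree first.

R = [-5, 3]

Step 1: lead(−8x⁴ − 68x³ − 16x² + 67x + 35) ÷ lead(D) = −8x⁴ ÷ x³ = −8x. Subtract (−8x)·D = −8x⁴ − 64x³ + 16x² + 64x. Remainder: −4x³ − 32x² + 3x + 35.
Step 2: lead(−4x³ − 32x² + 3x + 35) ÷ lead(D) = −4x³ ÷ x³ = −4. Subtract (−4)·D = −4x³ − 32x² + 8x + 32. Remainder: −5x + 3.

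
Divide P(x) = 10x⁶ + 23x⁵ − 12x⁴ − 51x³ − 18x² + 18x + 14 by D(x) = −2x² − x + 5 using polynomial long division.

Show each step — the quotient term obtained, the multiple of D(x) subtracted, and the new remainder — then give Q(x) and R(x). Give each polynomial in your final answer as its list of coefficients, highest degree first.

Q = [-5, -9, -2, 4, 2]; R = [4]

Step 1: lead(10x⁶ + 23x⁵ − 12x⁴ − 51x³ − 18x² + 18x + 14) ÷ lead(D) = 10x⁶ ÷ −2x² = −5x⁴. Subtract (−5x⁴)·D = 10x⁶ + 5x⁵ − 25x⁴. Remainder: 18x⁵ + 13x⁴ − 51x³ − 18x² + 18x + 14.
Step 2: lead(18x⁵ + 13x⁴ − 51x³ − 18x² + 18x + 14) ÷ lead(D) = 18x⁵ ÷ −2x² = −9x³. Subtract (−9x³)·D = 18x⁵ + 9x⁴ − 45x³. Remainder: 4x⁴ − 6x³ − 18x² + 18x + 14.
Step 3: lead(4x⁴ − 6x³ − 18x² + 18x + 14) ÷ lead(D) = 4x⁴ ÷ −2x² = −2x². Subtract (−2x²)·D = 4x⁴ + 2x³ − 10x². Remainder: −8x³ − 8x² + 18x + 14.
Step 4: lead(−8x³ − 8x² + 18x + 14) ÷ lead(D) = −8x³ ÷ −2x² = 4x. Subtract (4x)·D = −8x³ − 4x² + 20x. Remainder: −4x² − 2x + 14.
Step 5: lead(−4x² − 2x + 14) ÷ lead(D) = −4x² ÷ −2x² = 2. Subtract (2)·D = −4x² − 2x + 10. Remainder: 4.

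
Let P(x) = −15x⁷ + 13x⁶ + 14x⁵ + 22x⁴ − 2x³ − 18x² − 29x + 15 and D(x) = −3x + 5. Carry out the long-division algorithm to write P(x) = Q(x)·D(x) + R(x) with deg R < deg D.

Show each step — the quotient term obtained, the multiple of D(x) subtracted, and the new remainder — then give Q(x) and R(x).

Step 1: lead(−15x⁷ + 13x⁶ + 14x⁵ + 22x⁴ − 2x³ − 18x² − 29x + 15) ÷ lead(D) = −15x⁷ ÷ −3x = 5x⁶. Subtract (5x⁶)·D = −15x⁷ + 25x⁶. Remainder: −12x⁶ + 14x⁵ + 22x⁴ − 2x³ − 18x² − 29x + 15.
Step 2: lead(−12x⁶ + 14x⁵ + 22x⁴ − 2x³ − 18x² − 29x + 15) ÷ lead(D) = −12x⁶ ÷ −3x = 4x⁵. Subtract (4x⁵)·D = −12x⁶ + 20x⁵. Remainder: −6x⁵ + 22x⁴ − 2x³ − 18x² − 29x + 15.
Step 3: lead(−6x⁵ + 22x⁴ − 2x³ − 18x² − 29x + 15) ÷ lead(D) = −6x⁵ ÷ −3x = 2x⁴. Subtract (2x⁴)·D = −6x⁵ + 10x⁴. Remainder: 12x⁴ − 2x³ − 18x² − 29x + 15.
Step 4: lead(12x⁴ − 2x³ − 18x² − 29x + 15) ÷ lead(D) = 12x⁴ ÷ −3x = −4x³. Subtract (−4x³)·D = 12x⁴ − 20x³. Remainder: 18x³ − 18x² − 29x + 15.
Step 5: lead(18x³ − 18x² − 29x + 15) ÷ lead(D) = 18x³ ÷ −3x = −6x². Subtract (−6x²)·D = 18x³ − 30x². Remainder: 12x² − 29x + 15.
Step 6: lead(12x² − 29x + 15) ÷ lead(D) = 12x² ÷ −3x = −4x. Subtract (−4x)·D = 12x² − 20x. Remainder: −9x + 15.
Step 7: lead(−9x + 15) ÷ lead(D) = −9x ÷ −3x = 3. Subtract (3)·D = −9x + 15. Remainder: 0.

Q(x) = 5x⁶ + 4x⁵ + 2x⁴ − 4x³ − 6x² − 4x + 3; R(x) = 0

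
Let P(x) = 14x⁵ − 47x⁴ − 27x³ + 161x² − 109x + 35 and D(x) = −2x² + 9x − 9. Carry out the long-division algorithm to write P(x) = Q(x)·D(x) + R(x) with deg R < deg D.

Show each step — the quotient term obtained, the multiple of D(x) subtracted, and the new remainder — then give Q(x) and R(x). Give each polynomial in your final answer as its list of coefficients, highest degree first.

Q = [-7, -8, 9, -4]; R = [8, -1]

Step 1: lead(14x⁵ − 47x⁴ − 27x³ + 161x² − 109x + 35) ÷ lead(D) = 14x⁵ ÷ −2x² = −7x³. Subtract (−7x³)·D = 14x⁵ − 63x⁴ + 63x³. Remainder: 16x⁴ − 90x³ + 161x² − 109x + 35.
Step 2: lead(16x⁴ − 90x³ + 161x² − 109x + 35) ÷ lead(D) = 16x⁴ ÷ −2x² = −8x². Subtract (−8x²)·D = 16x⁴ − 72x³ + 72x². Remainder: −18x³ + 89x² − 109x + 35.
Step 3: lead(−18x³ + 89x² − 109x + 35) ÷ lead(D) = −18x³ ÷ −2x² = 9x. Subtract (9x)·D = −18x³ + 81x² − 81x. Remainder: 8x² − 28x + 35.
Step 4: lead(8x² − 28x + 35) ÷ lead(D) = 8x² ÷ −2x² = −4. Subtract (−4)·D = 8x² − 36x + 36. Remainder: 8x − 1.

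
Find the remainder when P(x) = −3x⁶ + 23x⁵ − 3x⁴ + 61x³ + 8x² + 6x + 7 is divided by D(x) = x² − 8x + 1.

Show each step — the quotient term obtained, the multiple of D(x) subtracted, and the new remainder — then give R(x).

R(x) = 8x + 7

Step 1: lead(−3x⁶ + 23x⁵ − 3x⁴ + 61x³ + 8x² + 6x + 7) ÷ lead(D) = −3x⁶ ÷ x² = −3x⁴. Subtract (−3x⁴)·D = −3x⁶ + 24x⁵ − 3x⁴. Remainder: −x⁵ + 61x³ + 8x² + 6x + 7.
Step 2: lead(−x⁵ + 61x³ + 8x² + 6x + 7) ÷ lead(D) = −x⁵ ÷ x² = −x³. Subtract (−x³)·D = −x⁵ + 8x⁴ − x³. Remainder: −8x⁴ + 62x³ + 8x² + 6x + 7.
Step 3: lead(−8x⁴ + 62x³ + 8x² + 6x + 7) ÷ lead(D) = −8x⁴ ÷ x² = −8x². Subtract (−8x²)·D = −8x⁴ + 64x³ − 8x². Remainder: −2x³ + 16x² + 6x + 7.
Step 4: lead(−2x³ + 16x² + 6x + 7) ÷ lead(D) = −2x³ ÷ x² = −2x. Subtract (−2x)·D = −2x³ + 16x² − 2x. Remainder: 8x + 7.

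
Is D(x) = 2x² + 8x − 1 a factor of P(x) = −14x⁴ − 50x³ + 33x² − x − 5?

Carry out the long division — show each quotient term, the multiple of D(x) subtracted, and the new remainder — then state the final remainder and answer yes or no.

R(x) = −6x − 4, so D(x) is not a factor of P(x). no

Step 1: lead(−14x⁴ − 50x³ + 33x² − x − 5) ÷ lead(D) = −14x⁴ ÷ 2x² = −7x². Subtract (−7x²)·D = −14x⁴ − 56x³ + 7x². Remainder: 6x³ + 26x² − x − 5.
Step 2: lead(6x³ + 26x² − x − 5) ÷ lead(D) = 6x³ ÷ 2x² = 3x. Subtract (3x)·D = 6x³ + 24x² − 3x. Remainder: 2x² + 2x − 5.
Step 3: lead(2x² + 2x − 5) ÷ lead(D) = 2x² ÷ 2x² = 1. Subtract (1)·D = 2x² + 8x − 1. Remainder: −6x − 4.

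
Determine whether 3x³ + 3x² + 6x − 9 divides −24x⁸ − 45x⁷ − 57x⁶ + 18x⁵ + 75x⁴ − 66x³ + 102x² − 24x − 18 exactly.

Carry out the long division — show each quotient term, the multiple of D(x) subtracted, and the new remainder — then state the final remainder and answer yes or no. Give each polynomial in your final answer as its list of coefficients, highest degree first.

Step 1: lead(−24x⁸ − 45x⁷ − 57x⁶ + 18x⁵ + 75x⁴ − 66x³ + 102x² − 24x − 18) ÷ lead(D) = −24x⁸ ÷ 3x³ = −8x⁵. Subtract (−8x⁵)·D = −24x⁸ − 24x⁷ − 48x⁶ + 72x⁵. Remainder: −21x⁷ − 9x⁶ − 54x⁵ + 75x⁴ − 66x³ + 102x² − 24x − 18.
Step 2: lead(−21x⁷ − 9x⁶ − 54x⁵ + 75x⁴ − 66x³ + 102x² − 24x − 18) ÷ lead(D) = −21x⁷ ÷ 3x³ = −7x⁴. Subtract (−7x⁴)·D = −21x⁷ − 21x⁶ − 42x⁵ + 63x⁴. Remainder: 12x⁶ − 12x⁵ + 12x⁴ − 66x³ + 102x² − 24x − 18.
Step 3: lead(12x⁶ − 12x⁵ + 12x⁴ − 66x³ + 102x² − 24x − 18) ÷ lead(D) = 12x⁶ ÷ 3x³ = 4x³. Subtract (4x³)·D = 12x⁶ + 12x⁵ + 24x⁴ − 36x³. Remainder: −24x⁵ − 12x⁴ − 30x³ + 102x² − 24x − 18.
Step 4: lead(−24x⁵ − 12x⁴ − 30x³ + 102x² − 24x − 18) ÷ lead(D) = −24x⁵ ÷ 3x³ = −8x². Subtract (−8x²)·D = −24x⁵ − 24x⁴ − 48x³ + 72x². Remainder: 12x⁴ + 18x³ + 30x² − 24x − 18.
Step 5: lead(12x⁴ + 18x³ + 30x² − 24x − 18) ÷ lead(D) = 12x⁴ ÷ 3x³ = 4x. Subtract (4x)·D = 12x⁴ + 12x³ + 24x² − 36x. Remainder: 6x³ + 6x² + 12x − 18.
Step 6: lead(6x³ + 6x² + 12x − 18) ÷ lead(D) = 6x³ ÷ 3x³ = 2. Subtract (2)·D = 6x³ + 6x² + 12x − 18. Remainder: 0.

R = [0], so D(x) is a factor of P(x). yes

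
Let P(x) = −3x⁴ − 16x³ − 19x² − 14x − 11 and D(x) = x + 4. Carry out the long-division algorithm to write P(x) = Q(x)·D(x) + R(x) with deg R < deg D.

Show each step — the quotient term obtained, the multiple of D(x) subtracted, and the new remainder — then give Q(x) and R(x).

Step 1: lead(−3x⁴ − 16x³ − 19x² − 14x − 11) ÷ lead(D) = −3x⁴ ÷ x = −3x³. Subtract (−3x³)·D = −3x⁴ − 12x³. Remainder: −4x³ − 19x² − 14x − 11.
Step 2: lead(−4x³ − 19x² − 14x − 11) ÷ lead(D) = −4x³ ÷ x = −4x². Subtract (−4x²)·D = −4x³ − 16x². Remainder: −3x² − 14x − 11.
Step 3: lead(−3x² − 14x − 11) ÷ lead(D) = −3x² ÷ x = −3x. Subtract (−3x)·D = −3x² − 12x. Remainder: −2x − 11.
Step 4: lead(−2x − 11) ÷ lead(D) = −2x ÷ x = −2. Subtract (−2)·D = −2x − 8. Remainder: −3.

Q(x) = −3x³ − 4x² − 3x − 2; R(x) = −3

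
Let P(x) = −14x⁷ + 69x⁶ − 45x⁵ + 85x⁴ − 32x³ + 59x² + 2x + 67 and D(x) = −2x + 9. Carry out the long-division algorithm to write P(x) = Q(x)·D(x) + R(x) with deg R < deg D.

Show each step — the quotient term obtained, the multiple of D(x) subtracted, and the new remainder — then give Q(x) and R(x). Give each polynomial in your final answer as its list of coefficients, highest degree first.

Q = [7, -3, 9, -2, 7, 2, 8]; R = [-5]

Step 1: lead(−14x⁷ + 69x⁶ − 45x⁵ + 85x⁴ − 32x³ + 59x² + 2x + 67) ÷ lead(D) = −14x⁷ ÷ −2x = 7x⁶. Subtract (7x⁶)·D = −14x⁷ + 63x⁶. Remainder: 6x⁶ − 45x⁵ + 85x⁴ − 32x³ + 59x² + 2x + 67.
Step 2: lead(6x⁶ − 45x⁵ + 85x⁴ − 32x³ + 59x² + 2x + 67) ÷ lead(D) = 6x⁶ ÷ −2x = −3x⁵. Subtract (−3x⁵)·D = 6x⁶ − 27x⁵. Remainder: −18x⁵ + 85x⁴ − 32x³ + 59x² + 2x + 67.
Step 3: lead(−18x⁵ + 85x⁴ − 32x³ + 59x² + 2x + 67) ÷ lead(D) = −18x⁵ ÷ −2x = 9x⁴. Subtract (9x⁴)·D = −18x⁵ + 81x⁴. Remainder: 4x⁴ − 32x³ + 59x² + 2x + 67.
Step 4: lead(4x⁴ − 32x³ + 59x² + 2x + 67) ÷ lead(D) = 4x⁴ ÷ −2x = −2x³. Subtract (−2x³)·D = 4x⁴ − 18x³. Remainder: −14x³ + 59x² + 2x + 67.
Step 5: lead(−14x³ + 59x² + 2x + 67) ÷ lead(D) = −14x³ ÷ −2x = 7x². Subtract (7x²)·D = −14x³ + 63x². Remainder: −4x² + 2x + 67.
Step 6: lead(−4x² + 2x + 67) ÷ lead(D) = −4x² ÷ −2x = 2x. Subtract (2x)·D = −4x² + 18x. Remainder: −16x + 67.
Step 7: lead(−16x + 67) ÷ lead(D) = −16x ÷ −2x = 8. Subtract (8)·D = −16x + 72. Remainder: −5.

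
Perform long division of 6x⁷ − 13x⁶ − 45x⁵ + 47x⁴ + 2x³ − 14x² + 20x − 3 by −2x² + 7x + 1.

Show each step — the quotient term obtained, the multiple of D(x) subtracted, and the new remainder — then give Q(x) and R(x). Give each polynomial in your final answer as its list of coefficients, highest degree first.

Step 1: lead(6x⁷ − 13x⁶ − 45x⁵ + 47x⁴ + 2x³ − 14x² + 20x − 3) ÷ lead(D) = 6x⁷ ÷ −2x² = −3x⁵. Subtract (−3x⁵)·D = 6x⁷ − 21x⁶ − 3x⁵. Remainder: 8x⁶ − 42x⁵ + 47x⁴ + 2x³ − 14x² + 20x − 3.
Step 2: lead(8x⁶ − 42x⁵ + 47x⁴ + 2x³ − 14x² + 20x − 3) ÷ lead(D) = 8x⁶ ÷ −2x² = −4x⁴. Subtract (−4x⁴)·D = 8x⁶ − 28x⁵ − 4x⁴. Remainder: −14x⁵ + 51x⁴ + 2x³ − 14x² + 20x − 3.
Step 3: lead(−14x⁵ + 51x⁴ + 2x³ − 14x² + 20x − 3) ÷ lead(D) = −14x⁵ ÷ −2x² = 7x³. Subtract (7x³)·D = −14x⁵ + 49x⁴ + 7x³. Remainder: 2x⁴ − 5x³ − 14x² + 20x − 3.
Step 4: lead(2x⁴ − 5x³ − 14x² + 20x − 3) ÷ lead(D) = 2x⁴ ÷ −2x² = −x². Subtract (−x²)·D = 2x⁴ − 7x³ − x². Remainder: 2x³ − 13x² + 20x − 3.
Step 5: lead(2x³ − 13x² + 20x − 3) ÷ lead(D) = 2x³ ÷ −2x² = −x. Subtract (−x)·D = 2x³ − 7x² − x. Remainder: −6x² + 21x − 3.
Step 6: lead(−6x² + 21x − 3) ÷ lead(D) = −6x² ÷ −2x² = 3. Subtract (3)·D = −6x² + 21x + 3. Remainder: −6.

Q = [-3, -4, 7, -1, -1, 3]; R = [-6]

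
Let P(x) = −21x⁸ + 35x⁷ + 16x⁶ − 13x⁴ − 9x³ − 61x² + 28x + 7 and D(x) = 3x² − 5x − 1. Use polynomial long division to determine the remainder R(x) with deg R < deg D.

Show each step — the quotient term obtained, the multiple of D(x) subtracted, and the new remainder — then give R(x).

R(x) = 0

Step 1: lead(−21x⁸ + 35x⁷ + 16x⁶ − 13x⁴ − 9x³ − 61x² + 28x + 7) ÷ lead(D) = −21x⁸ ÷ 3x² = −7x⁶. Subtract (−7x⁶)·D = −21x⁸ + 35x⁷ + 7x⁶. Remainder: 9x⁶ − 13x⁴ − 9x³ − 61x² + 28x + 7.
Step 2: lead(9x⁶ − 13x⁴ − 9x³ − 61x² + 28x + 7) ÷ lead(D) = 9x⁶ ÷ 3x² = 3x⁴. Subtract (3x⁴)·D = 9x⁶ − 15x⁵ − 3x⁴. Remainder: 15x⁵ − 10x⁴ − 9x³ − 61x² + 28x + 7.
Step 3: lead(15x⁵ − 10x⁴ − 9x³ − 61x² + 28x + 7) ÷ lead(D) = 15x⁵ ÷ 3x² = 5x³. Subtract (5x³)·D = 15x⁵ − 25x⁴ − 5x³. Remainder: 15x⁴ − 4x³ − 61x² + 28x + 7.
Step 4: lead(15x⁴ − 4x³ − 61x² + 28x + 7) ÷ lead(D) = 15x⁴ ÷ 3x² = 5x². Subtract (5x²)·D = 15x⁴ − 25x³ − 5x². Remainder: 21x³ − 56x² + 28x + 7.
Step 5: lead(21x³ − 56x² + 28x + 7) ÷ lead(D) = 21x³ ÷ 3x² = 7x. Subtract (7x)·D = 21x³ − 35x² − 7x. Remainder: −21x² + 35x + 7.
Step 6: lead(−21x² + 35x + 7) ÷ lead(D) = −21x² ÷ 3x² = −7. Subtract (−7)·D = −21x² + 35x + 7. Remainder: 0.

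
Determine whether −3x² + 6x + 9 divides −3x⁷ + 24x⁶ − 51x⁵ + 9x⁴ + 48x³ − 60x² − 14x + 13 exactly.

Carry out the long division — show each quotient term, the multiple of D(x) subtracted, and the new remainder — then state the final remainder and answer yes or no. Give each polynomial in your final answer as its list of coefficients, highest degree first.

R = [-2, 4], so D(x) is not a factor of P(x). no

Step 1: lead(−3x⁷ + 24x⁶ − 51x⁵ + 9x⁴ + 48x³ − 60x² − 14x + 13) ÷ lead(D) = −3x⁷ ÷ −3x² = x⁵. Subtract (x⁵)·D = −3x⁷ + 6x⁶ + 9x⁵. Remainder: 18x⁶ − 60x⁵ + 9x⁴ + 48x³ − 60x² − 14x + 13.
Step 2: lead(18x⁶ − 60x⁵ + 9x⁴ + 48x³ − 60x² − 14x + 13) ÷ lead(D) = 18x⁶ ÷ −3x² = −6x⁴. Subtract (−6x⁴)·D = 18x⁶ − 36x⁵ − 54x⁴. Remainder: −24x⁵ + 63x⁴ + 48x³ − 60x² − 14x + 13.
Step 3: lead(−24x⁵ + 63x⁴ + 48x³ − 60x² − 14x + 13) ÷ lead(D) = −24x⁵ ÷ −3x² = 8x³. Subtract (8x³)·D = −24x⁵ + 48x⁴ + 72x³. Remainder: 15x⁴ − 24x³ − 60x² − 14x + 13.
Step 4: lead(15x⁴ − 24x³ − 60x² − 14x + 13) ÷ lead(D) = 15x⁴ ÷ −3x² = −5x². Subtract (−5x²)·D = 15x⁴ − 30x³ − 45x². Remainder: 6x³ − 15x² − 14x + 13.
Step 5: lead(6x³ − 15x² − 14x + 13) ÷ lead(D) = 6x³ ÷ −3x² = −2x. Subtract (−2x)·D = 6x³ − 12x² − 18x. Remainder: −3x² + 4x + 13.
Step 6: lead(−3x² + 4x + 13) ÷ lead(D) = −3x² ÷ −3x² = 1. Subtract (1)·D = −3x² + 6x + 9. Remainder: −2x + 4.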